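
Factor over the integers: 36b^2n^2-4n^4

Factor out 4n^2, leaving 9b^2-n^2, which is a difference of two squares.

4n^2(3b+n)(3b-n)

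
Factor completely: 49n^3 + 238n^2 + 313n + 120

(7n + 5)(7n + 8)(n + 3)

Testing divisors of the constant over divisors of the leading coefficient, n = -3 is a root, so (n + 3) divides it; the quotient is 49n^2 + 91n + 40.
The remaining quadratic factors as (7n + 5)(7n + 8).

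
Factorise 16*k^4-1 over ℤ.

(2*k)⁴ − (1)⁴ = ((2*k)² − (1)²)((2*k)² + (1)²); the first factor splits again, the second (4*k^2+1) is irreducible.

(2*k+1)*(2*k-1)*(4*k^2+1)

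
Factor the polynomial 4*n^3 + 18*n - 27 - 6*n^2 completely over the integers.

(2*n - 3)*(2*n^2 + 9)

Group as (4*n^3 + 18*n) + (-6*n^2 - 27) = 2*n*(2*n^2 + 9) - 3*(2*n^2 + 9).
Both groups share the factor (2*n^2 + 9).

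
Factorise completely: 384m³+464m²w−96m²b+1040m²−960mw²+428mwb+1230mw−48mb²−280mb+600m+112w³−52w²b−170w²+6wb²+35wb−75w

(6m+14w−3b+5)(8m−8w+2b+15)(8m−w)

Group: 8m(48m²+106mw−24mb+40m−14w²+3wb−5w) + (−8w+2b+15)(48m²+106mw−24mb+40m−14w²+3wb−5w); both groups contain (48m²+106mw−24mb+40m−14w²+3wb−5w), so (8m−8w+2b+15) is a factor with cofactor 48m²+106mw−24mb+40m−14w²+3wb−5w.
The cofactor groups again: 48m²+106mw−24mb+40m−14w²+3wb−5w = 6m(8m−w) + (14w−3b+5)(8m−w); both groups contain (8m−w), giving (6m+14w−3b+5)(8m−w).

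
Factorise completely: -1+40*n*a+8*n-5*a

Group as (40*n*a+8*n) + (-5*a-1) = 8*n*(5*a+1) - (5*a+1).
Both groups share the factor (5*a+1).

(5*a+1)*(8*n-1)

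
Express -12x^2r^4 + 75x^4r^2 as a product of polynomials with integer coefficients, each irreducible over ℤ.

Every term has a factor of 3x^2r^2. Then 25x^2 - 4r^2 = (5x)² − (2r)².

3r^2x^2(5x - 2r)(5x + 2r)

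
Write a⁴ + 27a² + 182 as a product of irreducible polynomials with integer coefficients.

Substitute u = a² to get a quadratic in u, then factor.
a² + 14 is irreducible over ℤ (always positive, so no real roots).
a² + 13 is irreducible over ℤ (always positive, so no real roots).

(a² + 13)(a² + 14)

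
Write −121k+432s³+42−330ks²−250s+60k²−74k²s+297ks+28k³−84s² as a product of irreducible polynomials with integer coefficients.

Group: 7k(4k²−6ks+12k−54s²+51s−7) + (−8s−6)(4k²−6ks+12k−54s²+51s−7); both groups contain (4k²−6ks+12k−54s²+51s−7), so (7k−8s−6) is a factor with cofactor 4k²−6ks+12k−54s²+51s−7.
The cofactor groups again: 4k²−6ks+12k−54s²+51s−7 = 2k(2k−9s+7) + (6s−1)(2k−9s+7); both groups contain (2k−9s+7), giving (2k+6s−1)(2k−9s+7).

(2k+6s−1)(2k−9s+7)(7k−8s−6)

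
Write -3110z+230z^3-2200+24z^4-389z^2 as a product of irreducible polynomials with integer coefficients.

By the rational root theorem, z = -11/4 is a root, so (4z+11) divides it; the quotient is 6z^3+41z^2-210z-200.
Next, z = -5/6 is a root, giving the factor (6z+5) and quotient z^2+6z-40.
The remaining quadratic factors as (z+10)(z-4).

(4z+11)(6z+5)(z+10)(z-4)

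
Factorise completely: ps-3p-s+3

Group as (ps-3p) + (-s+3) = p(s-3) - (s-3).
Both groups share the factor (s-3).

(p-1)(s-3)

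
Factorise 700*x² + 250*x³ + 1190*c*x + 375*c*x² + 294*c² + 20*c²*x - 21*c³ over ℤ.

Group: 7*c*(-3*c² + 5*c*x + 42*c + 50*x² + 140*x) + 5*x*(-3*c² + 5*c*x + 42*c + 50*x² + 140*x); both groups contain (-3*c² + 5*c*x + 42*c + 50*x² + 140*x), so (7*c + 5*x) is a factor with cofactor -3*c² + 5*c*x + 42*c + 50*x² + 140*x.
The cofactor groups again: -3*c² + 5*c*x + 42*c + 50*x² + 140*x = -3*c*(c - 5*x - 14) - 10*x*(c - 5*x - 14); both groups contain (c - 5*x - 14), giving -(3*c + 10*x)*(c - 5*x - 14).

-(3*c + 10*x)*(7*c + 5*x)*(c - 5*x - 14)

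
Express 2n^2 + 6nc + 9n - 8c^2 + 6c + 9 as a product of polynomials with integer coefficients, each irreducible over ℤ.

Group: n(2n - 2c + 3) + (4c + 3)(2n - 2c + 3); both groups contain (2n - 2c + 3).

(2n - 2c + 3)(n + 4c + 3)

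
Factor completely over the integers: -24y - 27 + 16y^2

Need a pair with product 16·(-27) = -432 and sum -24: that's -36 and 12.
Split the middle term: 16y^2 - 36y + 12y - 27 = 4y(4y - 9) + 3(4y - 9).

(4y + 3)(4y - 9)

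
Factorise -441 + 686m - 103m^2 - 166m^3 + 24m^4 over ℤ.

By the rational root theorem, m = -9/4 is a root, so (4m + 9) is a factor; dividing leaves 6m^3 - 55m^2 + 98m - 49.
Continuing, m = 7/6 is a root, so (6m - 7) divides it; the quotient is m^2 - 8m + 7.
The remaining quadratic factors as (m - 1)(m - 7).

(4m + 9)(6m - 7)(m - 1)(m - 7)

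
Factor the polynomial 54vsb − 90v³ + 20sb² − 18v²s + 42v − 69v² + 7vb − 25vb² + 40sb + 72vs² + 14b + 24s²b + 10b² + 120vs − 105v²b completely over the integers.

Group: 3v(−30v² − 6vs − 25vb − 23v + 24s² + 20sb + 40s + 10b + 14) + b(−30v² − 6vs − 25vb − 23v + 24s² + 20sb + 40s + 10b + 14); both groups contain (−30v² − 6vs − 25vb − 23v + 24s² + 20sb + 40s + 10b + 14), so (3v + b) is a factor with cofactor −30v² − 6vs − 25vb − 23v + 24s² + 20sb + 40s + 10b + 14.
The cofactor groups again: −30v² − 6vs − 25vb − 23v + 24s² + 20sb + 40s + 10b + 14 = −6v(5v − 4s − 2) + (−6s − 5b − 7)(5v − 4s − 2); both groups contain (5v − 4s − 2), giving −(6v + 6s + 5b + 7)(5v − 4s − 2).

−(5v − 4s − 2)(6v + 6s + 5b + 7)(3v + b)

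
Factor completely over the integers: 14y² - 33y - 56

(2y - 7)(7y + 8)

Need a pair with product 14·(-56) = -784 and sum -33: that's -49 and 16.
Split the middle term: 14y² - 49y + 16y - 56 = 7y(2y - 7) + 8(2y - 7).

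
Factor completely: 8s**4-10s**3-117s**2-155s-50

(2s+1)(4s+5)(s+2)(s-5)

Among the possible rational roots, s = 5 is a root, so (s-5) is a factor; dividing leaves 8s**3+30s**2+33s+10.
Next, s = -2 is a root, so (s+2) divides it; the quotient is 8s**2+14s+5.
The remaining quadratic factors as (2s+1)(4s+5).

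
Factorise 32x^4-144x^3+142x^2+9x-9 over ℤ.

(2x-3)(4x+1)(4x-1)(x-3)

Among the possible rational roots, x = 3/2 is a root, so (2x-3) divides it; the quotient is 16x^3-48x^2-x+3.
Continuing, x = 1/4 is a root, so (4x-1) is a factor; dividing leaves 4x^2-11x-3.
The remaining quadratic factors as (x-3)(4x+1).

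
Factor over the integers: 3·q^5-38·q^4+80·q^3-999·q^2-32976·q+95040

(3·q-8)·(q+8)·(q-15)·(q^2-3·q+99)

Trying the rational-root candidates, q = 15 is a root, giving the factor (q-15) and quotient 3·q^4+7·q^3+185·q^2+1776·q-6336.
Next, q = -8 is a root, so (q+8) divides it; the quotient is 3·q^3-17·q^2+321·q-792.
Then q = 8/3 is a root, so (3·q-8) is a factor; dividing leaves q^2-3·q+99.
The quadratic q^2-3·q+99 has discriminant -387 < 0 and is irreducible over ℤ.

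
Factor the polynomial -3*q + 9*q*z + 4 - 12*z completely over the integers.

(3*q - 4)*(3*z - 1)

Group as (9*q*z - 3*q) + (-12*z + 4) = 3*q*(3*z - 1) - 4*(3*z - 1).
Both groups share the factor (3*z - 1).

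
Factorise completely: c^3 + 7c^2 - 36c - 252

(c + 6)(c + 7)(c - 6)

By the rational root theorem, c = -7 is a root, so (c + 7) divides it; the quotient is c^2 - 36.
The remaining quadratic factors as (c + 6)(c - 6).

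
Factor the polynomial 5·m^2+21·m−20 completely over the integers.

(5·m−4)·(m+5)

Need a pair with product 5·(−20) = −100 and sum 21: that's 25 and −4.
Split the middle term: 5·m^2+25·m − 4·m−20 = 5·m·(m+5) − 4·(m+5).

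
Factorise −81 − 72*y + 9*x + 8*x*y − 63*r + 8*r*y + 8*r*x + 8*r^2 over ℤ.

Group: r*(8*r + 8*y + 9) + (x − 9)*(8*r + 8*y + 9); both groups contain (8*r + 8*y + 9).

(8*r + 8*y + 9)*(r + x − 9)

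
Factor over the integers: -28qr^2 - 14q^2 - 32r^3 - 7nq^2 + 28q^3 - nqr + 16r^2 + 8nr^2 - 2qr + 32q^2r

-(7q + 8r)(n - 4q - 4r + 2)(q - r)

Group: q(-7nq - 8nr + 28q^2 + 60qr - 14q + 32r^2 - 16r) - r(-7nq - 8nr + 28q^2 + 60qr - 14q + 32r^2 - 16r); both groups contain (-7nq - 8nr + 28q^2 + 60qr - 14q + 32r^2 - 16r), so (q - r) is a factor with cofactor -7nq - 8nr + 28q^2 + 60qr - 14q + 32r^2 - 16r.
The cofactor groups again: -7nq - 8nr + 28q^2 + 60qr - 14q + 32r^2 - 16r = -7q(n - 4q - 4r + 2) - 8r(n - 4q - 4r + 2); both groups contain (n - 4q - 4r + 2), giving -(7q + 8r)(n - 4q - 4r + 2).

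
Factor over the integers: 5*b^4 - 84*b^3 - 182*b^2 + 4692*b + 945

(5*b + 1)*(b + 7)*(b - 15)*(b - 9)

By the rational root theorem, b = 9 is a root, so (b - 9) is a factor; dividing leaves 5*b^3 - 39*b^2 - 533*b - 105.
Continuing, b = -7 is a root, so (b + 7) is a factor; dividing leaves 5*b^2 - 74*b - 15.
The remaining quadratic factors as (b - 15)(5*b + 1).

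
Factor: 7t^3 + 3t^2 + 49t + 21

Group as (7t^3 + 49t) + (3t^2 + 21) = 7t(t^2 + 7) + 3(t^2 + 7).
Both groups share the factor (t^2 + 7).

(7t + 3)(t^2 + 7)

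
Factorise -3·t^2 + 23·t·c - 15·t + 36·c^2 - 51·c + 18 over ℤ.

Group: -t·(3·t + 4·c - 3) + (9·c - 6)·(3·t + 4·c - 3); both groups contain (3·t + 4·c - 3).

-(t - 9·c + 6)·(3·t + 4·c - 3)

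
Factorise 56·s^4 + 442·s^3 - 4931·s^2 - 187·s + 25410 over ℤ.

Testing divisors of the constant over divisors of the leading coefficient, s = 11/2 is a root, giving the factor (2·s - 11) and quotient 28·s^3 + 375·s^2 - 403·s - 2310.
Next, s = -14 is a root, so (s + 14) divides it; the quotient is 28·s^2 - 17·s - 165.
The remaining quadratic factors as (4·s - 11)(7·s + 15).

(2·s - 11)·(4·s - 11)·(7·s + 15)·(s + 14)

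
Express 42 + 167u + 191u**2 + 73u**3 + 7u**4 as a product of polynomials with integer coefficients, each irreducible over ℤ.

Among the possible rational roots, u = −3/7 is a root, so (7u + 3) divides it; the quotient is u**3 + 10u**2 + 23u + 14.
Then u = −1 is a root, giving the factor (u + 1) and quotient u**2 + 9u + 14.
The remaining quadratic factors as (u + 2)(u + 7).

(7u + 3)(u + 1)(u + 2)(u + 7)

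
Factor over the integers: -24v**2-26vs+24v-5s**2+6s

-(6v+5s-6)(4v+s)

Group: -6v(4v+s) + (-5s+6)(4v+s); both groups contain (4v+s).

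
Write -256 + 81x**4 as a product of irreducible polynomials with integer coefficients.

Difference of squares twice: with A = 3x and B = 4, A⁴ − B⁴ = (A² − B²)(A² + B²), and A² − B² factors again.

(3x + 4)(3x - 4)(9x**2 + 16)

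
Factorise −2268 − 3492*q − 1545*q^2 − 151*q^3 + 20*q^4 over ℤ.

(4*q + 9)*(5*q + 6)*(q + 3)*(q − 14)

Among the possible rational roots, q = −6/5 is a root, so (5*q + 6) divides it; the quotient is 4*q^3 − 35*q^2 − 267*q − 378.
Continuing, q = −3 is a root, so (q + 3) is a factor; dividing leaves 4*q^2 − 47*q − 126.
The remaining quadratic factors as (q − 14)(4*q + 9).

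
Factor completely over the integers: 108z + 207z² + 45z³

Pull out the common factor 9z, then factor the remaining trinomial.

9z(5z + 3)(z + 4)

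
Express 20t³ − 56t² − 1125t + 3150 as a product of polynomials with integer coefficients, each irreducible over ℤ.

(2t + 15)(2t − 15)(5t − 14)

Testing divisors of the constant over divisors of the leading coefficient, t = −15/2 is a root, so (2t + 15) is a factor; dividing leaves 10t² − 103t + 210.
The remaining quadratic factors as (2t − 15)(5t − 14).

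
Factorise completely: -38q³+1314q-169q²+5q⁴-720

By the rational root theorem, q = 3/5 is a root, so (5q-3) divides it; the quotient is q³-7q²-38q+240.
Then q = -6 is a root, so (q+6) is a factor; dividing leaves q²-13q+40.
The remaining quadratic factors as (q-8)(q-5).

(5q-3)(q+6)(q-5)(q-8)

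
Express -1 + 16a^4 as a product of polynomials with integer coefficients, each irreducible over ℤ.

(2a + 1)(2a - 1)(4a^2 + 1)

Write as (4a^2)² − (1)², then factor 4a^2 - 1 once more.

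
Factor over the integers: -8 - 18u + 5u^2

(5u + 2)(u - 4)

Need a pair with product 5·(-8) = -40 and sum -18: that's -20 and 2.
Split the middle term: 5u^2 - 20u + 2u - 8 = 5u(u - 4) + 2(u - 4).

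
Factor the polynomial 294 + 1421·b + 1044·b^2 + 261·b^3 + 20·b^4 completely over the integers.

(4·b + 1)·(5·b + 14)·(b + 3)·(b + 7)

By the rational root theorem, b = −3 is a root, giving the factor (b + 3) and quotient 20·b^3 + 201·b^2 + 441·b + 98.
Then b = −14/5 is a root, so (5·b + 14) divides it; the quotient is 4·b^2 + 29·b + 7.
The remaining quadratic factors as (4·b + 1)(b + 7).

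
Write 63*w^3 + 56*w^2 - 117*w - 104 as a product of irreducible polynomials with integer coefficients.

(9*w + 8)*(7*w^2 - 13)

Group as (63*w^3 - 117*w) + (56*w^2 - 104) = 9*w*(7*w^2 - 13) + 8*(7*w^2 - 13).
Both groups share the factor (7*w^2 - 13).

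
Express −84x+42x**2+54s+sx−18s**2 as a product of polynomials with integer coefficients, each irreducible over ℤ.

−(2s+3x−6)(9s−14x)

Group: −2s(9s−14x) + (−3x+6)(9s−14x); both groups contain (9s−14x).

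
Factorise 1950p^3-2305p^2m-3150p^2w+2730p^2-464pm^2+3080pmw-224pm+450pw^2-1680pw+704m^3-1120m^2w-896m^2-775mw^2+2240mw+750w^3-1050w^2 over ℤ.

Group: 15p(130p^2-223pm-80pw+182p+88m^2+25mw-112m-50w^2+70w) + (8m-15w)(130p^2-223pm-80pw+182p+88m^2+25mw-112m-50w^2+70w); both groups contain (130p^2-223pm-80pw+182p+88m^2+25mw-112m-50w^2+70w), so (15p+8m-15w) is a factor with cofactor 130p^2-223pm-80pw+182p+88m^2+25mw-112m-50w^2+70w.
The cofactor groups again: 130p^2-223pm-80pw+182p+88m^2+25mw-112m-50w^2+70w = 13p(10p-11m-10w+14) + (-8m+5w)(10p-11m-10w+14); both groups contain (10p-11m-10w+14), giving (13p-8m+5w)(10p-11m-10w+14).

(10p-11m-10w+14)(13p-8m+5w)(15p+8m-15w)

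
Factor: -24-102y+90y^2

6(3y-4)(5y+1)

Pull out the common factor 6, then factor the remaining trinomial.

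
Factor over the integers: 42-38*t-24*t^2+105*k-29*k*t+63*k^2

Group: 9*k*(7*k+3*t+7) + (-8*t+6)*(7*k+3*t+7); both groups contain (7*k+3*t+7).

(7*k+3*t+7)*(9*k-8*t+6)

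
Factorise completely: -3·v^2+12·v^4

Every term has a factor of 3·v^2. Then 4·v^2-1 = (2·v)² − (1)².

3·v^2·(2·v+1)·(2·v-1)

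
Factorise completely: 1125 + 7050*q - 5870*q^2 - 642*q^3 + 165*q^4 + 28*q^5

Testing divisors of the constant over divisors of the leading coefficient, q = 5/4 is a root, so (4*q - 5) is a factor; dividing leaves 7*q^4 + 50*q^3 - 98*q^2 - 1590*q - 225.
Then q = 5 is a root, so (q - 5) is a factor; dividing leaves 7*q^3 + 85*q^2 + 327*q + 45.
Next, q = -1/7 is a root, so (7*q + 1) divides it; the quotient is q^2 + 12*q + 45.
The quadratic q^2 + 12*q + 45 has discriminant -36 < 0 and is irreducible over ℤ.

(4*q - 5)*(7*q + 1)*(q - 5)*(q^2 + 12*q + 45)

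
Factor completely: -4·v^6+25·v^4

Factor out v^4 first: what remains is -4·v^2+25.
Recognize a difference of squares with the parts 5 and 2·v.

-v^4·(2·v+5)·(2·v-5)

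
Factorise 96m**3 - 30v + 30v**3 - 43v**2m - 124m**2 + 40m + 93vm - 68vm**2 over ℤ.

Group: 5v(6v**2 + vm - 6v - 12m**2 + 8m) + (-8m + 5)(6v**2 + vm - 6v - 12m**2 + 8m); both groups contain (6v**2 + vm - 6v - 12m**2 + 8m), so (5v - 8m + 5) is a factor with cofactor 6v**2 + vm - 6v - 12m**2 + 8m.
The cofactor groups again: 6v**2 + vm - 6v - 12m**2 + 8m = 3v(2v + 3m - 2) - 4m(2v + 3m - 2); both groups contain (2v + 3m - 2), giving (3v - 4m)(2v + 3m - 2).

(3v - 4m)(5v - 8m + 5)(2v + 3m - 2)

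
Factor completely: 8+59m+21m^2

Need a pair with product 21·8 = 168 and sum 59: that's 3 and 56.
Split the middle term: 21m^2+3m + 56m+8 = 3m(7m+1) + 8(7m+1).

(3m+8)(7m+1)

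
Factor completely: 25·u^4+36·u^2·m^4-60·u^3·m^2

Every term has a factor of u^2; factoring it out leaves 25·u^2-60·u·m^2+36·m^4.
Recognize a perfect-square trinomial with the parts 6·m^2 and 5·u.

u^2·(5·u-6·m^2)^2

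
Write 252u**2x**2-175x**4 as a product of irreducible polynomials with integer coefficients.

7x**2(6u+5x)(6u-5x)

Every term has a factor of 7x**2. Then 36u**2-25x**2 = (6u)² − (5x)².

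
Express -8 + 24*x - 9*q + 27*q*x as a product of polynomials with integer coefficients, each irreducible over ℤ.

Group as (27*q*x - 9*q) + (24*x - 8) = 9*q*(3*x - 1) + 8*(3*x - 1).
Both groups share the factor (3*x - 1).

(3*x - 1)*(9*q + 8)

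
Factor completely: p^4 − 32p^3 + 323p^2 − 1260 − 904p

Trying the rational-root candidates, p = 14 is a root, so (p − 14) divides it; the quotient is p^3 − 18p^2 + 71p + 90.
Continuing, p = 9 is a root, giving the factor (p − 9) and quotient p^2 − 9p − 10.
The remaining quadratic factors as (p − 10)(p + 1).

(p + 1)(p − 10)(p − 14)(p − 9)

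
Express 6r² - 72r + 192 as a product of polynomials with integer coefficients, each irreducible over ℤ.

Pull out the common factor 6, then factor the remaining trinomial.

6(r - 4)(r - 8)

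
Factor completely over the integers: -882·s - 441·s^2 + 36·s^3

9·s·(4·s + 7)·(s - 14)

Pull out the common factor 9·s, then factor the remaining trinomial.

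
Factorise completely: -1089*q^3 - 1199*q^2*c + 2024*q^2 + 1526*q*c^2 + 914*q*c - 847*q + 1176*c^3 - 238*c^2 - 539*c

Group: 11*q*(-99*q^2 - 217*q*c + 121*q - 98*c^2 + 77*c) + (-12*c - 7)*(-99*q^2 - 217*q*c + 121*q - 98*c^2 + 77*c); both groups contain (-99*q^2 - 217*q*c + 121*q - 98*c^2 + 77*c), so (11*q - 12*c - 7) is a factor with cofactor -99*q^2 - 217*q*c + 121*q - 98*c^2 + 77*c.
The cofactor groups again: -99*q^2 - 217*q*c + 121*q - 98*c^2 + 77*c = -11*q*(9*q + 14*c - 11) - 7*c*(9*q + 14*c - 11); both groups contain (9*q + 14*c - 11), giving -(11*q + 7*c)*(9*q + 14*c - 11).

-(11*q - 12*c - 7)*(9*q + 14*c - 11)*(11*q + 7*c)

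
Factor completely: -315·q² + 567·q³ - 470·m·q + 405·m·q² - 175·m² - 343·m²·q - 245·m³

-(5·m + 7·q)·(7·m + 9·q)·(7·m - 9·q + 5)

Group: 5·m·(-49·m² - 35·m + 81·q² - 45·q) + 7·q·(-49·m² - 35·m + 81·q² - 45·q); both groups contain (-49·m² - 35·m + 81·q² - 45·q), so (5·m + 7·q) is a factor with cofactor -49·m² - 35·m + 81·q² - 45·q.
The cofactor groups again: -49·m² - 35·m + 81·q² - 45·q = -7·m·(7·m - 9·q + 5) - 9·q·(7·m - 9·q + 5); both groups contain (7·m - 9·q + 5), giving -(7·m + 9·q)·(7·m - 9·q + 5).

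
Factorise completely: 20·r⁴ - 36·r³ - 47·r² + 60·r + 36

(2·r + 1)·(2·r - 3)·(5·r + 6)·(r - 2)

By the rational root theorem, r = -6/5 is a root, giving the factor (5·r + 6) and quotient 4·r³ - 12·r² + 5·r + 6.
Next, r = -1/2 is a root, so (2·r + 1) is a factor; dividing leaves 2·r² - 7·r + 6.
The remaining quadratic factors as (2·r - 3)(r - 2).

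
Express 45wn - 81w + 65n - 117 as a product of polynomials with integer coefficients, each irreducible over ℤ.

Group as (45wn - 81w) + (65n - 117) = 9w(5n - 9) + 13(5n - 9).
Both groups share the factor (5n - 9).

(5n - 9)(9w + 13)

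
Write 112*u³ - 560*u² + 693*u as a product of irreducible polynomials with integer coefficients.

Pull out the common factor 7*u, then factor the remaining trinomial.

7*u*(4*u - 11)*(4*u - 9)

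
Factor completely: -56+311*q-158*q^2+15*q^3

(3*q-7)*(5*q-1)*(q-8)

Testing divisors of the constant over divisors of the leading coefficient, q = 8 is a root, giving the factor (q-8) and quotient 15*q^2-38*q+7.
The remaining quadratic factors as (5*q-1)(3*q-7).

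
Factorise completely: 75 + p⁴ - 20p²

(p² - 15)(p² - 5)

Substitute u = p² to get a quadratic in u, then factor.
p² - 15 is irreducible over ℤ (15 is not a perfect square).
p² - 5 is irreducible over ℤ (5 is not a perfect square).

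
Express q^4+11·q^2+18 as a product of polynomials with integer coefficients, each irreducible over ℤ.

Substitute u = q^2 to get a quadratic in u, then factor.
q^2+9 is irreducible over ℤ (sum of squares).
q^2+2 is irreducible over ℤ (always positive, so no real roots).

(q^2+2)·(q^2+9)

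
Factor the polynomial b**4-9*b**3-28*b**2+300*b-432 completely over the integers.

(b+6)*(b-2)*(b-4)*(b-9)

Among the possible rational roots, b = -6 is a root, so (b+6) divides it; the quotient is b**3-15*b**2+62*b-72.
Next, b = 9 is a root, so (b-9) is a factor; dividing leaves b**2-6*b+8.
The remaining quadratic factors as (b-4)(b-2).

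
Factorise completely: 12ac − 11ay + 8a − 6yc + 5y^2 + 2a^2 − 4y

(2a − y)(a − 5y + 6c + 4)

Group: 2a(a − 5y + 6c + 4) − y(a − 5y + 6c + 4); both groups contain (a − 5y + 6c + 4).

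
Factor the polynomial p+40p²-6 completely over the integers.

(5p+2)(8p-3)

Need a pair with product 40·(-6) = -240 and sum 1: that's 16 and -15.
Split the middle term: 40p²+16p - 15p-6 = 8p(5p+2) - 3(5p+2).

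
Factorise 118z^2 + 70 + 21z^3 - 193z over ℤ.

Among the possible rational roots, z = -7 is a root, so (z + 7) divides it; the quotient is 21z^2 - 29z + 10.
The remaining quadratic factors as (3z - 2)(7z - 5).

(3z - 2)(7z - 5)(z + 7)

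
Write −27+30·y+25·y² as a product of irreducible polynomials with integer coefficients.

Need a pair with product 25·(−27) = −675 and sum 30: that's 45 and −15.
Split the middle term: 25·y²+45·y − 15·y−27 = 5·y·(5·y+9) − 3·(5·y+9).

(5·y+9)·(5·y−3)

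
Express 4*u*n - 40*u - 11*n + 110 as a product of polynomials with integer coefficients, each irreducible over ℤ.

(4*u - 11)*(n - 10)

Group as (4*u*n - 40*u) + (-11*n + 110) = 4*u*(n - 10) - 11*(n - 10).
Both groups share the factor (n - 10).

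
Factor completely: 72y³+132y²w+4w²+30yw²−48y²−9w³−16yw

Group: 6y(12y²+24yw−8y+9w²−4w) − w(12y²+24yw−8y+9w²−4w); both groups contain (12y²+24yw−8y+9w²−4w), so (6y−w) is a factor with cofactor 12y²+24yw−8y+9w²−4w.
The cofactor groups again: 12y²+24yw−8y+9w²−4w = 6y(2y+w) + (9w−4)(2y+w); both groups contain (2y+w), giving (6y+9w−4)(2y+w).

(6y−w)(6y+9w−4)(2y+w)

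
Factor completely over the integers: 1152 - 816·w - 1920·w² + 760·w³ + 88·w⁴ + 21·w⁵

Among the possible rational roots, w = 2/3 is a root, so (3·w - 2) divides it; the quotient is 7·w⁴ + 34·w³ + 276·w² - 456·w - 576.
Then w = -6/7 is a root, so (7·w + 6) is a factor; dividing leaves w³ + 4·w² + 36·w - 96.
Continuing, w = 2 is a root, so (w - 2) divides it; the quotient is w² + 6·w + 48.
The quadratic w² + 6·w + 48 has discriminant -156 < 0 and is irreducible over ℤ.

(3·w - 2)·(7·w + 6)·(w - 2)·(w² + 6·w + 48)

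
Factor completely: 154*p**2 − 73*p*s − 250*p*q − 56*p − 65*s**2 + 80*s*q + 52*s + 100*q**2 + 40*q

Group: 11*p*(14*p − 13*s − 10*q) + (5*s − 10*q − 4)*(14*p − 13*s − 10*q); both groups contain (14*p − 13*s − 10*q).

(11*p + 5*s − 10*q − 4)*(14*p − 13*s − 10*q)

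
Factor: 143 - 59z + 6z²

Need a pair with product 6·143 = 858 and sum -59: that's -33 and -26.
Split the middle term: 6z² - 33z - 26z + 143 = 3z(2z - 11) - 13(2z - 11).

(2z - 11)(3z - 13)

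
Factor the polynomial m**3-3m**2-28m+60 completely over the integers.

(m+5)(m-2)(m-6)

By the rational root theorem, m = -5 is a root, so (m+5) is a factor; dividing leaves m**2-8m+12.
The remaining quadratic factors as (m-6)(m-2).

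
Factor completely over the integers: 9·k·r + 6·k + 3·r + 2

Group as (9·k·r + 6·k) + (3·r + 2) = 3·k·(3·r + 2) + (3·r + 2).
Both groups share the factor (3·r + 2).

(3·k + 1)·(3·r + 2)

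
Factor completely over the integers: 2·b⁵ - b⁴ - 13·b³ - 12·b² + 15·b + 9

Testing divisors of the constant over divisors of the leading coefficient, b = -1/2 is a root, so (2·b + 1) is a factor; dividing leaves b⁴ - b³ - 6·b² - 3·b + 9.
Continuing, b = 1 is a root, giving the factor (b - 1) and quotient b³ - 6·b - 9.
Then b = 3 is a root, so (b - 3) is a factor; dividing leaves b² + 3·b + 3.
The quadratic b² + 3·b + 3 has discriminant -3 < 0 and is irreducible over ℤ.

(2·b + 1)·(b - 1)·(b - 3)·(b² + 3·b + 3)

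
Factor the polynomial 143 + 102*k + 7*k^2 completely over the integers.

Need a pair with product 7·143 = 1001 and sum 102: that's 11 and 91.
Split the middle term: 7*k^2 + 11*k + 91*k + 143 = k*(7*k + 11) + 13*(7*k + 11).

(7*k + 11)*(k + 13)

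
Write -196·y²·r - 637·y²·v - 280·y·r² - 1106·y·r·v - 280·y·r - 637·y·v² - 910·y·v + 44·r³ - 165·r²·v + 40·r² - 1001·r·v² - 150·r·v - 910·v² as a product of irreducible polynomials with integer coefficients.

-(7·y - r + 7·v)·(7·y + 11·r + 10)·(4·r + 13·v)

Group: 7·y·(-28·y·r - 91·y·v + 4·r² - 15·r·v - 91·v²) + (11·r + 10)·(-28·y·r - 91·y·v + 4·r² - 15·r·v - 91·v²); both groups contain (-28·y·r - 91·y·v + 4·r² - 15·r·v - 91·v²), so (7·y + 11·r + 10) is a factor with cofactor -28·y·r - 91·y·v + 4·r² - 15·r·v - 91·v².
The cofactor groups again: -28·y·r - 91·y·v + 4·r² - 15·r·v - 91·v² = -4·r·(7·y - r + 7·v) - 13·v·(7·y - r + 7·v); both groups contain (7·y - r + 7·v), giving -(4·r + 13·v)·(7·y - r + 7·v).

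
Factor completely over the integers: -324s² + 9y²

9(y - 6s)(y + 6s)

Every term has a factor of 9. Then y² - 36s² = (y)² − (6s)².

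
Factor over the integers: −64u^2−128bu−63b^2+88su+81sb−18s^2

−(2s−7b−8u)(9s−9b−8u)

Group: −2s(9s−9b−8u) + (7b+8u)(9s−9b−8u); both groups contain (9s−9b−8u).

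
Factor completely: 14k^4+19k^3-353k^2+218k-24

(2k-1)(7k-1)(k+6)(k-4)

Trying the rational-root candidates, k = -6 is a root, giving the factor (k+6) and quotient 14k^3-65k^2+37k-4.
Then k = 1/7 is a root, so (7k-1) is a factor; dividing leaves 2k^2-9k+4.
The remaining quadratic factors as (k-4)(2k-1).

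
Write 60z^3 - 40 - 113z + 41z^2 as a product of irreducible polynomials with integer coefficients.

Testing divisors of the constant over divisors of the leading coefficient, z = -1/3 is a root, so (3z + 1) is a factor; dividing leaves 20z^2 + 7z - 40.
The remaining quadratic factors as (5z + 8)(4z - 5).

(3z + 1)(4z - 5)(5z + 8)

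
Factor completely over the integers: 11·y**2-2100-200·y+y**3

(y+10)·(y+15)·(y-14)

Among the possible rational roots, y = -10 is a root, giving the factor (y+10) and quotient y**2+y-210.
The remaining quadratic factors as (y-14)(y+15).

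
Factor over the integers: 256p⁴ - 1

(4p + 1)(4p - 1)(16p² + 1)

Write as (16p²)² − (1)², then factor 16p² - 1 once more.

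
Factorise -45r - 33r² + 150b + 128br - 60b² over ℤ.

Group: -6b(10b - 3r) + (11r + 15)(10b - 3r); both groups contain (10b - 3r).

-(10b - 3r)(6b - 11r - 15)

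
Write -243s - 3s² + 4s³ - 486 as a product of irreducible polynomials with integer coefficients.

(4s + 9)(s + 6)(s - 9)

Among the possible rational roots, s = -6 is a root, so (s + 6) is a factor; dividing leaves 4s² - 27s - 81.
The remaining quadratic factors as (s - 9)(4s + 9).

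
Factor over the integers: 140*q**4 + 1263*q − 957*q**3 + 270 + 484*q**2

By the rational root theorem, q = 9/5 is a root, so (5*q − 9) is a factor; dividing leaves 28*q**3 − 141*q**2 − 157*q − 30.
Then q = 6 is a root, so (q − 6) divides it; the quotient is 28*q**2 + 27*q + 5.
The remaining quadratic factors as (4*q + 1)(7*q + 5).

(4*q + 1)*(5*q − 9)*(7*q + 5)*(q − 6)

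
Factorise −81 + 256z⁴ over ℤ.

(4z + 3)(4z − 3)(16z² + 9)

(4z)⁴ − (3)⁴ = ((4z)² − (3)²)((4z)² + (3)²); the first factor splits again, the second (16z² + 9) is irreducible.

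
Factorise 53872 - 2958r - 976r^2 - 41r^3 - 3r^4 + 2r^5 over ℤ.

Among the possible rational roots, r = 8 is a root, so (r - 8) divides it; the quotient is 2r^4 + 13r^3 + 63r^2 - 472r - 6734.
Continuing, r = -7 is a root, so (r + 7) is a factor; dividing leaves 2r^3 - r^2 + 70r - 962.
Continuing, r = 13/2 is a root, so (2r - 13) divides it; the quotient is r^2 + 6r + 74.
The quadratic r^2 + 6r + 74 has discriminant -260 < 0 and is irreducible over ℤ.

(2r - 13)(r + 7)(r - 8)(r^2 + 6r + 74)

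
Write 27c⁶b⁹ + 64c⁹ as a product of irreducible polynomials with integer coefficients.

Pull out the common factor c⁶, leaving 64c³ + 27b⁹.
Recognize a sum of cubes with the parts 3b³ and 4c.

c⁶(4c + 3b³)(16c² - 12cb³ + 9b⁶)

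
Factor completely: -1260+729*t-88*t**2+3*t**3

(3*t-7)*(t-12)*(t-15)

Trying the rational-root candidates, t = 7/3 is a root, so (3*t-7) divides it; the quotient is t**2-27*t+180.
The remaining quadratic factors as (t-15)(t-12).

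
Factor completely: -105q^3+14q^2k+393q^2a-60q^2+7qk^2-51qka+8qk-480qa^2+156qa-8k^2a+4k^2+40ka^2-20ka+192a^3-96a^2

-(3q-k-3a)(7q-8a+4)(5q+k-8a)

Group: 3q(-35q^2-7qk+96qa-20q+8ka-4k-64a^2+32a) + (-k-3a)(-35q^2-7qk+96qa-20q+8ka-4k-64a^2+32a); both groups contain (-35q^2-7qk+96qa-20q+8ka-4k-64a^2+32a), so (3q-k-3a) is a factor with cofactor -35q^2-7qk+96qa-20q+8ka-4k-64a^2+32a.
The cofactor groups again: -35q^2-7qk+96qa-20q+8ka-4k-64a^2+32a = -7q(5q+k-8a) + (8a-4)(5q+k-8a); both groups contain (5q+k-8a), giving -(7q-8a+4)(5q+k-8a).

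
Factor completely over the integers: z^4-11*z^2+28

Substitute u = z^2 to get a quadratic in u, then factor.
z^2-7 is irreducible over ℤ (7 is not a perfect square).
z^2-4 is a difference of squares.

(z+2)*(z-2)*(z^2-7)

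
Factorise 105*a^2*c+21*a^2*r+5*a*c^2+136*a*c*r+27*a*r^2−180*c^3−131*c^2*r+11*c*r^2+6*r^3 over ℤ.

Group: 3*a*(35*a*c+7*a*r−45*c^2+c*r+2*r^2) + (4*c+3*r)*(35*a*c+7*a*r−45*c^2+c*r+2*r^2); both groups contain (35*a*c+7*a*r−45*c^2+c*r+2*r^2), so (3*a+4*c+3*r) is a factor with cofactor 35*a*c+7*a*r−45*c^2+c*r+2*r^2.
The cofactor groups again: 35*a*c+7*a*r−45*c^2+c*r+2*r^2 = 7*a*(5*c+r) + (−9*c+2*r)*(5*c+r); both groups contain (5*c+r), giving (7*a−9*c+2*r)*(5*c+r).

(3*a+4*c+3*r)*(5*c+r)*(7*a−9*c+2*r)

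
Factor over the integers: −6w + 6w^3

6w(w + 1)(w − 1)

Factor out 6w, leaving w^2 − 1, which is a difference of two squares.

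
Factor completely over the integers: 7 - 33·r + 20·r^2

Need a pair with product 20·7 = 140 and sum -33: that's -5 and -28.
Split the middle term: 20·r^2 - 5·r - 28·r + 7 = 5·r·(4·r - 1) - 7·(4·r - 1).

(4·r - 1)·(5·r - 7)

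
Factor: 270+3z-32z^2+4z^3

Among the possible rational roots, z = 9/2 is a root, so (2z-9) divides it; the quotient is 2z^2-7z-30.
The remaining quadratic factors as (2z+5)(z-6).

(2z+5)(2z-9)(z-6)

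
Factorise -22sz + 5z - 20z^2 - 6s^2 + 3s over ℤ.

-(2s + 4z - 1)(3s + 5z)

Group: -3s(2s + 4z - 1) - 5z(2s + 4z - 1); both groups contain (2s + 4z - 1).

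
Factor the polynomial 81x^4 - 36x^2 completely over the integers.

9x^2(3x + 2)(3x - 2)

Every term has a factor of 9x^2. Then 9x^2 - 4 = (3x)² − (2)².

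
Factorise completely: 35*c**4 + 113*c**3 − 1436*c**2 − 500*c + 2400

Trying the rational-root candidates, c = 6/5 is a root, so (5*c − 6) divides it; the quotient is 7*c**3 + 31*c**2 − 250*c − 400.
Next, c = −8 is a root, giving the factor (c + 8) and quotient 7*c**2 − 25*c − 50.
The remaining quadratic factors as (c − 5)(7*c + 10).

(5*c − 6)*(7*c + 10)*(c + 8)*(c − 5)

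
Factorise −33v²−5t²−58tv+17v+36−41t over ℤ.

−(5t+3v−4)(t+11v+9)

Group: −5t(t+11v+9) + (−3v+4)(t+11v+9); both groups contain (t+11v+9).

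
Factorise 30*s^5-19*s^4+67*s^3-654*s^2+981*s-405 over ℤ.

Testing divisors of the constant over divisors of the leading coefficient, s = 9/5 is a root, so (5*s-9) is a factor; dividing leaves 6*s^4+7*s^3+26*s^2-84*s+45.
Next, s = 5/6 is a root, so (6*s-5) divides it; the quotient is s^3+2*s^2+6*s-9.
Next, s = 1 is a root, so (s-1) divides it; the quotient is s^2+3*s+9.
The quadratic s^2+3*s+9 has discriminant -27 < 0 and is irreducible over ℤ.

(5*s-9)*(6*s-5)*(s-1)*(s^2+3*s+9)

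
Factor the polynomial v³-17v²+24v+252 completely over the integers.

(v+3)(v-14)(v-6)

Testing divisors of the constant over divisors of the leading coefficient, v = 6 is a root, so (v-6) divides it; the quotient is v²-11v-42.
The remaining quadratic factors as (v-14)(v+3).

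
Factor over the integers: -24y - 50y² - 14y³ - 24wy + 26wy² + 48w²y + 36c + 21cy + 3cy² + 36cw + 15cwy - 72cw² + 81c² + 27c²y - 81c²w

Group: 3c(-27cw + 9cy + 27c - 24w² - 13wy + 12w + 7y² + 25y + 12) - 2y(-27cw + 9cy + 27c - 24w² - 13wy + 12w + 7y² + 25y + 12); both groups contain (-27cw + 9cy + 27c - 24w² - 13wy + 12w + 7y² + 25y + 12), so (3c - 2y) is a factor with cofactor -27cw + 9cy + 27c - 24w² - 13wy + 12w + 7y² + 25y + 12.
The cofactor groups again: -27cw + 9cy + 27c - 24w² - 13wy + 12w + 7y² + 25y + 12 = -9c(3w - y - 3) + (-8w - 7y - 4)(3w - y - 3); both groups contain (3w - y - 3), giving -(9c + 8w + 7y + 4)(3w - y - 3).

-(3c - 2y)(3w - y - 3)(9c + 8w + 7y + 4)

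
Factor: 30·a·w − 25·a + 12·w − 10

Group as (30·a·w − 25·a) + (12·w − 10) = 5·a·(6·w − 5) + 2·(6·w − 5).
Both groups share the factor (6·w − 5).

(5·a + 2)·(6·w − 5)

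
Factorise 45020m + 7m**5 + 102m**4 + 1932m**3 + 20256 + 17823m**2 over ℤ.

(7m + 4)(m + 3)(m + 8)(m**2 + 3m + 211)

Testing divisors of the constant over divisors of the leading coefficient, m = −8 is a root, so (m + 8) divides it; the quotient is 7m**4 + 46m**3 + 1564m**2 + 5311m + 2532.
Next, m = −4/7 is a root, giving the factor (7m + 4) and quotient m**3 + 6m**2 + 220m + 633.
Then m = −3 is a root, giving the factor (m + 3) and quotient m**2 + 3m + 211.
The quadratic m**2 + 3m + 211 has discriminant −835 < 0 and is irreducible over ℤ.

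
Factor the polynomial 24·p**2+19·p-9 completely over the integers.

Need a pair with product 24·(-9) = -216 and sum 19: that's 27 and -8.
Split the middle term: 24·p**2+27·p - 8·p-9 = 3·p·(8·p+9) - (8·p+9).

(3·p-1)·(8·p+9)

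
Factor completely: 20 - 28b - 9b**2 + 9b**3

Testing divisors of the constant over divisors of the leading coefficient, b = 2/3 is a root, so (3b - 2) divides it; the quotient is 3b**2 - b - 10.
The remaining quadratic factors as (3b + 5)(b - 2).

(3b + 5)(3b - 2)(b - 2)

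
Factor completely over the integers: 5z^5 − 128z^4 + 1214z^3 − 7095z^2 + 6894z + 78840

By the rational root theorem, z = 6 is a root, so (z − 6) divides it; the quotient is 5z^4 − 98z^3 + 626z^2 − 3339z − 13140.
Next, z = 15 is a root, so (z − 15) divides it; the quotient is 5z^3 − 23z^2 + 281z + 876.
Next, z = −12/5 is a root, so (5z + 12) is a factor; dividing leaves z^2 − 7z + 73.
The quadratic z^2 − 7z + 73 has discriminant −243 < 0 and is irreducible over ℤ.

(5z + 12)(z − 15)(z − 6)(z^2 − 7z + 73)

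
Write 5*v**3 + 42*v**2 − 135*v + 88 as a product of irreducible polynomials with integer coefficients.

Testing divisors of the constant over divisors of the leading coefficient, v = 8/5 is a root, so (5*v − 8) is a factor; dividing leaves v**2 + 10*v − 11.
The remaining quadratic factors as (v + 11)(v − 1).

(5*v − 8)*(v + 11)*(v − 1)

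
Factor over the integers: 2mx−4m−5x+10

Group as (2mx−4m) + (−5x+10) = 2m(x−2) − 5(x−2).
Both groups share the factor (x−2).

(2m−5)(x−2)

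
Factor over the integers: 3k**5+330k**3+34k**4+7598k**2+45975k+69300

(3k+7)(k+12)(k+5)(k**2-8k+165)

By the rational root theorem, k = -12 is a root, so (k+12) divides it; the quotient is 3k**4-2k**3+354k**2+3350k+5775.
Continuing, k = -5 is a root, so (k+5) is a factor; dividing leaves 3k**3-17k**2+439k+1155.
Next, k = -7/3 is a root, so (3k+7) divides it; the quotient is k**2-8k+165.
The quadratic k**2-8k+165 has discriminant -596 < 0 and is irreducible over ℤ.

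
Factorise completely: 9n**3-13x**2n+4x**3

Group: x(4x**2-9xn-9n**2) - n(4x**2-9xn-9n**2); both groups contain (4x**2-9xn-9n**2), so (x-n) is a factor with cofactor 4x**2-9xn-9n**2.
The cofactor groups again: 4x**2-9xn-9n**2 = x(4x+3n) - 3n(4x+3n); both groups contain (4x+3n), giving (x-3n)(4x+3n).

(x-3n)(x-n)(4x+3n)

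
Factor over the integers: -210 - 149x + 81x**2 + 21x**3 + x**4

(x + 1)(x + 15)(x + 7)(x - 2)

Testing divisors of the constant over divisors of the leading coefficient, x = -15 is a root, so (x + 15) divides it; the quotient is x**3 + 6x**2 - 9x - 14.
Continuing, x = -1 is a root, so (x + 1) is a factor; dividing leaves x**2 + 5x - 14.
The remaining quadratic factors as (x + 7)(x - 2).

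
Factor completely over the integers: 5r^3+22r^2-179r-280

(5r+7)(r+8)(r-5)

By the rational root theorem, r = -8 is a root, so (r+8) is a factor; dividing leaves 5r^2-18r-35.
The remaining quadratic factors as (5r+7)(r-5).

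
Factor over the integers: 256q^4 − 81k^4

Difference of squares twice: with A = 4q and B = 3k, A⁴ − B⁴ = (A² − B²)(A² + B²), and A² − B² factors again.

(4q − 3k)(4q + 3k)(16q^2 + 9k^2)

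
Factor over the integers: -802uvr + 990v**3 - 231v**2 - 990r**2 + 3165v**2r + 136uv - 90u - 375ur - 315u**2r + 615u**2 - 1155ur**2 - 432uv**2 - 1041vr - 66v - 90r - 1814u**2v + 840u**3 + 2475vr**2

Group: 7u(120u**2 - 2uv - 45ur - 15u - 66v**2 - 211vr - 11v - 165r**2 - 15r) + (-15v + 6)(120u**2 - 2uv - 45ur - 15u - 66v**2 - 211vr - 11v - 165r**2 - 15r); both groups contain (120u**2 - 2uv - 45ur - 15u - 66v**2 - 211vr - 11v - 165r**2 - 15r), so (7u - 15v + 6) is a factor with cofactor 120u**2 - 2uv - 45ur - 15u - 66v**2 - 211vr - 11v - 165r**2 - 15r.
The cofactor groups again: 120u**2 - 2uv - 45ur - 15u - 66v**2 - 211vr - 11v - 165r**2 - 15r = 8u(15u + 11v + 15r) + (-6v - 11r - 1)(15u + 11v + 15r); both groups contain (15u + 11v + 15r), giving (8u - 6v - 11r - 1)(15u + 11v + 15r).

(8u - 6v - 11r - 1)(15u + 11v + 15r)(7u - 15v + 6)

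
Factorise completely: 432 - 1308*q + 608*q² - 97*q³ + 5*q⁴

Trying the rational-root candidates, q = 6 is a root, so (q - 6) divides it; the quotient is 5*q³ - 67*q² + 206*q - 72.
Then q = 9 is a root, so (q - 9) is a factor; dividing leaves 5*q² - 22*q + 8.
The remaining quadratic factors as (q - 4)(5*q - 2).

(5*q - 2)*(q - 4)*(q - 6)*(q - 9)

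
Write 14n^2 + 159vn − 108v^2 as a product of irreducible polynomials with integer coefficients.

−(9v − 14n)(12v + n)

Group: −12v(9v − 14n) − n(9v − 14n); both groups contain (9v − 14n).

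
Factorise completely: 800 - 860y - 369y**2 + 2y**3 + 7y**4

Among the possible rational roots, y = 8 is a root, so (y - 8) divides it; the quotient is 7y**3 + 58y**2 + 95y - 100.
Next, y = -5 is a root, giving the factor (y + 5) and quotient 7y**2 + 23y - 20.
The remaining quadratic factors as (y + 4)(7y - 5).

(7y - 5)(y + 4)(y + 5)(y - 8)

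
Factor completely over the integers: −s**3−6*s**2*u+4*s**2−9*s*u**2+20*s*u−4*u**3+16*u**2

−(s+4*u)*(s+u)*(s+u−4)

Group: s*(−s**2−2*s*u+4*s−u**2+4*u) + 4*u*(−s**2−2*s*u+4*s−u**2+4*u); both groups contain (−s**2−2*s*u+4*s−u**2+4*u), so (s+4*u) is a factor with cofactor −s**2−2*s*u+4*s−u**2+4*u.
The cofactor groups again: −s**2−2*s*u+4*s−u**2+4*u = −s*(s+u−4) − u*(s+u−4); both groups contain (s+u−4), giving −(s+u)*(s+u−4).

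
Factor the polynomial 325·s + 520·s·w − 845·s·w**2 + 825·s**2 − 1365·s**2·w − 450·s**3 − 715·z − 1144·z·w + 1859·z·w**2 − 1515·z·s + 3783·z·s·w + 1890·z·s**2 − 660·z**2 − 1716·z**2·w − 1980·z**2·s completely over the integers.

Group: 11·z·(−180·z·s − 156·z·w − 60·z + 90·s**2 + 273·s·w − 165·s + 169·w**2 − 104·w − 65) − 5·s·(−180·z·s − 156·z·w − 60·z + 90·s**2 + 273·s·w − 165·s + 169·w**2 − 104·w − 65); both groups contain (−180·z·s − 156·z·w − 60·z + 90·s**2 + 273·s·w − 165·s + 169·w**2 − 104·w − 65), so (11·z − 5·s) is a factor with cofactor −180·z·s − 156·z·w − 60·z + 90·s**2 + 273·s·w − 165·s + 169·w**2 − 104·w − 65.
The cofactor groups again: −180·z·s − 156·z·w − 60·z + 90·s**2 + 273·s·w − 165·s + 169·w**2 − 104·w − 65 = −12·z·(15·s + 13·w + 5) + (6·s + 13·w − 13)·(15·s + 13·w + 5); both groups contain (15·s + 13·w + 5), giving −(12·z − 6·s − 13·w + 13)·(15·s + 13·w + 5).

−(11·z − 5·s)·(12·z − 6·s − 13·w + 13)·(15·s + 13·w + 5)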